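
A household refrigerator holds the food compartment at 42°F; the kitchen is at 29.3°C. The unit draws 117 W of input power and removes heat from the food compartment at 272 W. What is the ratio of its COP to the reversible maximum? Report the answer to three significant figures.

COP_actual = Q̇_C/Ẇ = 272.0/117.0 = 2.325.
In absolute terms T_C = 278.71 K and T_H = 302.45 K, so ΔT = 23.74 K.
COP_Carnot = T_C/ΔT = 278.71/23.74 = 11.74.
η_II = COP_actual/COP_Carnot = 2.325/11.74 = 0.1981.

0.198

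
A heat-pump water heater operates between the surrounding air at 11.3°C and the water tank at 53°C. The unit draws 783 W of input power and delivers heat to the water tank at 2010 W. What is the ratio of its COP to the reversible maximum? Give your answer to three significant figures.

COP_actual = Q̇_H/Ẇ = 2010/783.0 = 2.567.
In absolute terms T_C = 284.45 K and T_H = 326.15 K, so ΔT = 41.70 K.
COP_Carnot = T_H/ΔT = 326.15/41.70 = 7.821.
η_II = COP_actual/COP_Carnot = 2.567/7.821 = 0.3282.

0.328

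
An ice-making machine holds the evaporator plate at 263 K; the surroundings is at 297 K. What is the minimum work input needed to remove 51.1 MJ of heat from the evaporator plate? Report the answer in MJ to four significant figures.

6.606 MJ

The reservoir spacing is ΔT = 297 − 263 = 34.00 K.
The reversible limit is COP_R = T_C/ΔT = 7.735, so W_min = Q_C/COP = Q_C·ΔT/T_C.
W_min = 51.10 × 34.00/263.00 = 6.606 MJ.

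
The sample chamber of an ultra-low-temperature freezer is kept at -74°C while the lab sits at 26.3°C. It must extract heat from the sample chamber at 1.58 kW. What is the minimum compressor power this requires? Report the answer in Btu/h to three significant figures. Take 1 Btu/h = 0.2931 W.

2710 Btu/h

In absolute terms T_C = 199.15 K and T_H = 299.45 K, so ΔT = 100.3 K.
COP_Carnot = T_C/ΔT = 199.15/100.3 = 1.986.
Ẇ_min = Q̇/COP_Carnot = 1.580/1.986 = 0.7958 kW = 2715 Btu/h.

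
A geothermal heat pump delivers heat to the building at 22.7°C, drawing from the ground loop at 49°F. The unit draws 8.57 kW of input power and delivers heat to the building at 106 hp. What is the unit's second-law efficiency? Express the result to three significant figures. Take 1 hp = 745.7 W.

0.413

Converting, Q̇_H = 106.0 hp = 79.04 kW, so COP_actual = Q̇_H/Ẇ = 79.04/8.570 = 9.223.
In absolute terms T_C = 282.59 K and T_H = 295.85 K, so ΔT = 13.26 K.
COP_Carnot = T_H/ΔT = 295.85/13.26 = 22.32.
η_II = COP_actual/COP_Carnot = 9.223/22.32 = 0.4133.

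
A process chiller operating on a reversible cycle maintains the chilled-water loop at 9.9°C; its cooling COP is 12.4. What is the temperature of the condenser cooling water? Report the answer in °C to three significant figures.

32.7 °C

COP_R = T_C/(T_H − T_C) gives T_H − T_C = T_C/COP.
With T_C = 283.05 K, T_H = 283.05 × (1 + 1/12.4) = 305.88 K.
Converting, 305.88 K = 32.73°C.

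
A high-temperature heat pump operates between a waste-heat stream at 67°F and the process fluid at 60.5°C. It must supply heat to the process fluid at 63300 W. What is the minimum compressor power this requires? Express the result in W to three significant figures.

In absolute terms T_C = 292.59 K and T_H = 333.65 K, so ΔT = 41.06 K.
COP_Carnot = T_H/ΔT = 333.65/41.06 = 8.127.
Ẇ_min = Q̇/COP_Carnot = 63300/8.127 = 7789 W.

7790 W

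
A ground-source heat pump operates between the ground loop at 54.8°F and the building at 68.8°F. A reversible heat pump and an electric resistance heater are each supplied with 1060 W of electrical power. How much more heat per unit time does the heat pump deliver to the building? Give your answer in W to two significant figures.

In absolute terms T_C = 285.82 K and T_H = 293.59 K, so ΔT = 7.778 K.
COP_Carnot = T_H/ΔT = 293.59/7.778 = 37.75.
The heat pump delivers Q̇_H = COP × Ẇ = 40010 W; the resistance heater delivers Ẇ = 1060 W.
Extra = (COP − 1)·Ẇ = 38950 W.

39000 W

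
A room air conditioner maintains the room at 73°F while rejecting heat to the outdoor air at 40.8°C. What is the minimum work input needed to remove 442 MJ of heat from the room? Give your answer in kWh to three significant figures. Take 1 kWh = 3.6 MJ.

7.48 kWh

In absolute terms T_C = 295.93 K and T_H = 313.95 K, so ΔT = 18.02 K.
The reversible limit is COP_R = T_C/ΔT = 16.42, so W_min = Q_C/COP = Q_C·ΔT/T_C.
W_min = 442.0 × 18.02/295.93 = 26.92 MJ = 7.477 kWh.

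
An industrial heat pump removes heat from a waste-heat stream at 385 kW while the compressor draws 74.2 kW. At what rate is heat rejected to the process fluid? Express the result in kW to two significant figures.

460 kW

For a cyclic device the first law requires Q̇_H = Q̇_C + Ẇ.
Q̇_H = Q̇_C + Ẇ = 459.2 kW.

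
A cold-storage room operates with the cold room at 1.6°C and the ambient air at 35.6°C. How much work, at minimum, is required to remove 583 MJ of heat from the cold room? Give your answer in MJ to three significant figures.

72.1 MJ

In absolute terms T_C = 274.75 K and T_H = 308.75 K, so ΔT = 34.00 K.
The reversible limit is COP_R = T_C/ΔT = 8.081, so W_min = Q_C/COP = Q_C·ΔT/T_C.
W_min = 583.0 × 34.00/274.75 = 72.15 MJ.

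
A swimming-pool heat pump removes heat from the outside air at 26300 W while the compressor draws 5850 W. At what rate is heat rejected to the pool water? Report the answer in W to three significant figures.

For a cyclic device the first law requires Q̇_H = Q̇_C + Ẇ.
Q̇_H = Q̇_C + Ẇ = 32150 W.

32200 W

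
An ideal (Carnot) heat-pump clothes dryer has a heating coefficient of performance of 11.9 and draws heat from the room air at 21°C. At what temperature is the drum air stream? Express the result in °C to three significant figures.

48.0 °C

COP_HP = T_H/(T_H − T_C) rearranges to T_H = COP·T_C/(COP − 1).
With T_C = 294.15 K, T_H = 11.9 × 294.15/10.90 = 321.14 K.
Converting, 321.14 K = 47.99°C.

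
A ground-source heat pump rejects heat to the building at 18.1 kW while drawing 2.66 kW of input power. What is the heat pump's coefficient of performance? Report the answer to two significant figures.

6.8

The first law gives Q̇_H = Q̇_C + Ẇ, so the three rates are Q̇_C = 15.44, Q̇_H = 18.10, Ẇ = 2.660 kW.
COP_HP = Q̇_H/Ẇ = 18.10/2.660 = 6.805.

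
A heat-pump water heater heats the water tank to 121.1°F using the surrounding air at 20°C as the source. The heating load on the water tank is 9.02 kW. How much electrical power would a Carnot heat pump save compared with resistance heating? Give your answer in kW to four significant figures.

8.195 kW

In absolute terms T_C = 293.15 K and T_H = 322.65 K, so ΔT = 29.50 K.
COP_Carnot = T_H/ΔT = 322.65/29.50 = 10.94.
Resistance heating needs Ẇ_res = Q̇_H = 9.020 kW; the reversible heat pump needs only Ẇ_hp = Q̇_H/COP = 0.8247 kW.
Saving = 9.020 − 0.8247 = 8.195 kW.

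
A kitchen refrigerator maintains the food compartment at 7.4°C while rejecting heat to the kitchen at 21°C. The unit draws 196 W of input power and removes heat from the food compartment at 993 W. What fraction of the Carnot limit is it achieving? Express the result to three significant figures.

0.246

COP_actual = Q̇_C/Ẇ = 993.0/196.0 = 5.066.
In absolute terms T_C = 280.55 K and T_H = 294.15 K, so ΔT = 13.60 K.
COP_Carnot = T_C/ΔT = 280.55/13.60 = 20.63.
η_II = COP_actual/COP_Carnot = 5.066/20.63 = 0.2456.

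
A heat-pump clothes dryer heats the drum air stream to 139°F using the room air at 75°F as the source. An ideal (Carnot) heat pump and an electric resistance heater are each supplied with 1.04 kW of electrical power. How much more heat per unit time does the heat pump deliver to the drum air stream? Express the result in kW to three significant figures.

8.69 kW

In absolute terms T_C = 297.04 K and T_H = 332.59 K, so ΔT = 35.56 K.
COP_Carnot = T_H/ΔT = 332.59/35.56 = 9.354.
The heat pump delivers Q̇_H = COP × Ẇ = 9.728 kW; the resistance heater delivers Ẇ = 1.040 kW.
Extra = (COP − 1)·Ẇ = 8.688 kW.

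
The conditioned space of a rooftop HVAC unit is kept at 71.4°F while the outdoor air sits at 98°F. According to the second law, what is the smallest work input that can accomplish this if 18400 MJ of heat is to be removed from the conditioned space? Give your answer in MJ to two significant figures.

920 MJ

In absolute terms T_C = 295.04 K and T_H = 309.82 K, so ΔT = 14.78 K.
The reversible limit is COP_R = T_C/ΔT = 19.97, so W_min = Q_C/COP = Q_C·ΔT/T_C.
W_min = 18400 × 14.78/295.04 = 921.6 MJ.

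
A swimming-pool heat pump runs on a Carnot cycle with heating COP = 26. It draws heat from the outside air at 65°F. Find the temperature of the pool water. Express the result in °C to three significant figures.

COP_HP = T_H/(T_H − T_C) rearranges to T_H = COP·T_C/(COP − 1).
With T_C = 291.48 K, T_H = 26 × 291.48/25.00 = 303.14 K.
Converting, 303.14 K = 29.99°C.

30.0 °C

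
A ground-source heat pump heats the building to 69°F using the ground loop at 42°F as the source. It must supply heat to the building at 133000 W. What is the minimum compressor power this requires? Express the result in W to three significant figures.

6790 W

In absolute terms T_C = 278.71 K and T_H = 293.71 K, so ΔT = 15.00 K.
COP_Carnot = T_H/ΔT = 293.71/15.00 = 19.58.
Ẇ_min = Q̇/COP_Carnot = 133000/19.58 = 6793 W.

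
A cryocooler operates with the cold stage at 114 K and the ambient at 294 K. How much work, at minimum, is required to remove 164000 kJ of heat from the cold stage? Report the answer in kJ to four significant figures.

258900 kJ

The reservoir spacing is ΔT = 294 − 114 = 180.0 K.
The reversible limit is COP_R = T_C/ΔT = 0.6333, so W_min = Q_C/COP = Q_C·ΔT/T_C.
W_min = 164000 × 180.0/114.00 = 258900 kJ.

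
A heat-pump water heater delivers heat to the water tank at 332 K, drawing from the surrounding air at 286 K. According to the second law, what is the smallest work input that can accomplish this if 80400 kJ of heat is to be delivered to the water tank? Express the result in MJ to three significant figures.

11.1 MJ

The reservoir spacing is ΔT = 332 − 286 = 46.00 K.
The reversible limit is COP_HP = T_H/ΔT = 7.217, so W_min = Q_H/COP = Q_H·ΔT/T_H.
W_min = 80400 × 46.00/332.00 = 11140 kJ = 11.14 MJ.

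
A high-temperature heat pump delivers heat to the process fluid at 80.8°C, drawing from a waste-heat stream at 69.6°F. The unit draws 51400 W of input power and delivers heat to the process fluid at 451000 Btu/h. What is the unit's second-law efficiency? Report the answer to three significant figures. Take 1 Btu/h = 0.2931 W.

Converting, Q̇_H = 451000 Btu/h = 132200 W, so COP_actual = Q̇_H/Ẇ = 132200/51400 = 2.572.
In absolute terms T_C = 294.04 K and T_H = 353.95 K, so ΔT = 59.91 K.
COP_Carnot = T_H/ΔT = 353.95/59.91 = 5.908.
η_II = COP_actual/COP_Carnot = 2.572/5.908 = 0.4353.

0.435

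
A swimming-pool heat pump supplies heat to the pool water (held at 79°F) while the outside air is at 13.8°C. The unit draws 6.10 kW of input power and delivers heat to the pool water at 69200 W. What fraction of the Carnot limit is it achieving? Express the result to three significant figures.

0.467

Converting, Q̇_H = 69200 W = 69.20 kW, so COP_actual = Q̇_H/Ẇ = 69.20/6.100 = 11.34.
In absolute terms T_C = 286.95 K and T_H = 299.26 K, so ΔT = 12.31 K.
COP_Carnot = T_H/ΔT = 299.26/12.31 = 24.31.
η_II = COP_actual/COP_Carnot = 11.34/24.31 = 0.4667.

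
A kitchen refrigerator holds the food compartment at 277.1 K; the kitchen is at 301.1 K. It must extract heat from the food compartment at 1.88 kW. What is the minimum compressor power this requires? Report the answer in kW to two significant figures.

The reservoir spacing is ΔT = 301.1 − 277.1 = 24.00 K.
COP_Carnot = T_C/ΔT = 277.10/24.00 = 11.55.
Ẇ_min = Q̇/COP_Carnot = 1.880/11.55 = 0.1628 kW.

0.16 kW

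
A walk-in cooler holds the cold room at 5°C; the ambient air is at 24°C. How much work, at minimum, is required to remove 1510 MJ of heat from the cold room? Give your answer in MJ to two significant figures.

In absolute terms T_C = 278.15 K and T_H = 297.15 K, so ΔT = 19.00 K.
The reversible limit is COP_R = T_C/ΔT = 14.64, so W_min = Q_C/COP = Q_C·ΔT/T_C.
W_min = 1510 × 19.00/278.15 = 103.1 MJ.

100 MJ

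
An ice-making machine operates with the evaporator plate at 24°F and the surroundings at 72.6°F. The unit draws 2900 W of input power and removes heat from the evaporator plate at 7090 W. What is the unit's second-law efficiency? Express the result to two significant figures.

0.25

COP_actual = Q̇_C/Ẇ = 7090/2900 = 2.445.
In absolute terms T_C = 268.71 K and T_H = 295.71 K, so ΔT = 27.00 K.
COP_Carnot = T_C/ΔT = 268.71/27.00 = 9.952.
η_II = COP_actual/COP_Carnot = 2.445/9.952 = 0.2457.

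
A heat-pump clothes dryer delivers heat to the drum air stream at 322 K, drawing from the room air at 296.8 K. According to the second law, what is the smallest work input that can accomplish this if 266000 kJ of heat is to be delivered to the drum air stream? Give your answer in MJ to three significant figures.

20.8 MJ

The reservoir spacing is ΔT = 322 − 296.8 = 25.20 K.
The reversible limit is COP_HP = T_H/ΔT = 12.78, so W_min = Q_H/COP = Q_H·ΔT/T_H.
W_min = 266000 × 25.20/322.00 = 20820 kJ = 20.82 MJ.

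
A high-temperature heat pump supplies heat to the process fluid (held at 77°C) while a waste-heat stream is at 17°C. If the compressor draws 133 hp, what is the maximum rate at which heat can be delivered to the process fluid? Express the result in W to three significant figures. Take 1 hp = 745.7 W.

In absolute terms T_C = 290.15 K and T_H = 350.15 K, so ΔT = 60.00 K.
COP_Carnot = T_H/ΔT = 350.15/60.00 = 5.836.
Q̇_max = COP_Carnot × Ẇ = 5.836 × 133.0 hp = 776.2 hp = 578800 W.

579000 W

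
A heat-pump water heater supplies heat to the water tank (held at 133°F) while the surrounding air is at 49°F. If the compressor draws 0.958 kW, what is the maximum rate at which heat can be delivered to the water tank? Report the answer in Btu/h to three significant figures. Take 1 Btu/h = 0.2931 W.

In absolute terms T_C = 282.59 K and T_H = 329.26 K, so ΔT = 46.67 K.
COP_Carnot = T_H/ΔT = 329.26/46.67 = 7.056.
Q̇_max = COP_Carnot × Ẇ = 7.056 × 0.9580 kW = 6.759 kW = 23060 Btu/h.

23100 Btu/h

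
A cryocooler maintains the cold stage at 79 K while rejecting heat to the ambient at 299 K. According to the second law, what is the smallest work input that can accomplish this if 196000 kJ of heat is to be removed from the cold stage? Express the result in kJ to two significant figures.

The reservoir spacing is ΔT = 299 − 79 = 220.0 K.
The reversible limit is COP_R = T_C/ΔT = 0.3591, so W_min = Q_C/COP = Q_C·ΔT/T_C.
W_min = 196000 × 220.0/79.00 = 545800 kJ.

550000 kJ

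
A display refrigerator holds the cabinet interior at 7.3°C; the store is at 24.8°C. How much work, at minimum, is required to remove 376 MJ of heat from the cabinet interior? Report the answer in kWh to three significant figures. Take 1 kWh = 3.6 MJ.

In absolute terms T_C = 280.45 K and T_H = 297.95 K, so ΔT = 17.50 K.
The reversible limit is COP_R = T_C/ΔT = 16.03, so W_min = Q_C/COP = Q_C·ΔT/T_C.
W_min = 376.0 × 17.50/280.45 = 23.46 MJ = 6.517 kWh.

6.52 kWh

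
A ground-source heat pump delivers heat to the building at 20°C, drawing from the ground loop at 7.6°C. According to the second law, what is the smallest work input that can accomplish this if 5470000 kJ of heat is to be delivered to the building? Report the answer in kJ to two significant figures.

230000 kJ

In absolute terms T_C = 280.75 K and T_H = 293.15 K, so ΔT = 12.40 K.
The reversible limit is COP_HP = T_H/ΔT = 23.64, so W_min = Q_H/COP = Q_H·ΔT/T_H.
W_min = 5470000 × 12.40/293.15 = 231400 kJ.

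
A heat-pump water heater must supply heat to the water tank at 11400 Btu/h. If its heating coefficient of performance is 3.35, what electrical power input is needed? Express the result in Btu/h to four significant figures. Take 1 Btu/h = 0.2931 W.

3403 Btu/h

Ẇ = Q̇_H/COP_HP = 11400/3.35 = 3403 Btu/h.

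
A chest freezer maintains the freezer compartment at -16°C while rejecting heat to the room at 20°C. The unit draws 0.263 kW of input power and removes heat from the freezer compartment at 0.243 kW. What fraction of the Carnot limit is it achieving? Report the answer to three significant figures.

0.129

COP_actual = Q̇_C/Ẇ = 0.2430/0.2630 = 0.9240.
In absolute terms T_C = 257.15 K and T_H = 293.15 K, so ΔT = 36.00 K.
COP_Carnot = T_C/ΔT = 257.15/36.00 = 7.143.
η_II = COP_actual/COP_Carnot = 0.9240/7.143 = 0.1294.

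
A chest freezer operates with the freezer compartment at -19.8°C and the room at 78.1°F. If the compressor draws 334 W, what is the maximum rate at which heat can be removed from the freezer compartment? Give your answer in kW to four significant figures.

In absolute terms T_C = 253.35 K and T_H = 298.76 K, so ΔT = 45.41 K.
COP_Carnot = T_C/ΔT = 253.35/45.41 = 5.579.
Q̇_max = COP_Carnot × Ẇ = 5.579 × 334.0 W = 1863 W = 1.863 kW.

1.863 kW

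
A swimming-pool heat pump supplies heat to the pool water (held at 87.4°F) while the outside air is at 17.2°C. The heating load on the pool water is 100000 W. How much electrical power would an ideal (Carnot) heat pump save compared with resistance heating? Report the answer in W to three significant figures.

In absolute terms T_C = 290.35 K and T_H = 303.93 K, so ΔT = 13.58 K.
COP_Carnot = T_H/ΔT = 303.93/13.58 = 22.38.
Resistance heating needs Ẇ_res = Q̇_H = 100000 W; the reversible heat pump needs only Ẇ_hp = Q̇_H/COP = 4467 W.
Saving = 100000 − 4467 = 95530 W.

95500 W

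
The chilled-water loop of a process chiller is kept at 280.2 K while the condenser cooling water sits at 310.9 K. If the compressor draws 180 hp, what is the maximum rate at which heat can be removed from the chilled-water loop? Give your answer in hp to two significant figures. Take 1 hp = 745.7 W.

1600 hp

The reservoir spacing is ΔT = 310.9 − 280.2 = 30.70 K.
COP_Carnot = T_C/ΔT = 280.20/30.70 = 9.127.
Q̇_max = COP_Carnot × Ẇ = 9.127 × 180.0 hp = 1643 hp.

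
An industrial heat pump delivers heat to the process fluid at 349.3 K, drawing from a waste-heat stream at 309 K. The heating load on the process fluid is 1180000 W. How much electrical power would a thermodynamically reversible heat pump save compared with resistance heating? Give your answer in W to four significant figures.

The reservoir spacing is ΔT = 349.3 − 309 = 40.30 K.
COP_Carnot = T_H/ΔT = 349.30/40.30 = 8.667.
Resistance heating needs Ẇ_res = Q̇_H = 1180000 W; the reversible heat pump needs only Ẇ_hp = Q̇_H/COP = 136100 W.
Saving = 1180000 − 136100 = 1044000 W.

1044000 W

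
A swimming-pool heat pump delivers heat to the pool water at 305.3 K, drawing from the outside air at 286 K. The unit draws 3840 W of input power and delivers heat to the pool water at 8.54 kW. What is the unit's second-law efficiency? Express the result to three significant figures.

0.141

Converting, Q̇_H = 8.540 kW = 8540 W, so COP_actual = Q̇_H/Ẇ = 8540/3840 = 2.224.
The reservoir spacing is ΔT = 305.3 − 286 = 19.30 K.
COP_Carnot = T_H/ΔT = 305.30/19.30 = 15.82.
η_II = COP_actual/COP_Carnot = 2.224/15.82 = 0.1406.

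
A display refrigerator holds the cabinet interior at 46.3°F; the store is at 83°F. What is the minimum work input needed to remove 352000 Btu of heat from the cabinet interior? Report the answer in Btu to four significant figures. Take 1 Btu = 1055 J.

In absolute terms T_C = 281.09 K and T_H = 301.48 K, so ΔT = 20.39 K.
The reversible limit is COP_R = T_C/ΔT = 13.79, so W_min = Q_C/COP = Q_C·ΔT/T_C.
W_min = 352000 × 20.39/281.09 = 25530 Btu.

25530 Btu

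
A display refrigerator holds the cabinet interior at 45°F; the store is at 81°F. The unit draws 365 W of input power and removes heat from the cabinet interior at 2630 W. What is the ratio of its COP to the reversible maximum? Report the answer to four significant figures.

COP_actual = Q̇_C/Ẇ = 2630/365.0 = 7.205.
In absolute terms T_C = 280.37 K and T_H = 300.37 K, so ΔT = 20.00 K.
COP_Carnot = T_C/ΔT = 280.37/20.00 = 14.02.
η_II = COP_actual/COP_Carnot = 7.205/14.02 = 0.5140.

0.5140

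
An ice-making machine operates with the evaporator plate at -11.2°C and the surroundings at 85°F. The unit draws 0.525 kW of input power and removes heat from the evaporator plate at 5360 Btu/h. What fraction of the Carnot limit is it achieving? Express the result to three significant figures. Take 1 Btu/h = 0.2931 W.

0.464

Converting, Q̇_C = 5360 Btu/h = 1.571 kW, so COP_actual = Q̇_C/Ẇ = 1.571/0.5250 = 2.992.
In absolute terms T_C = 261.95 K and T_H = 302.59 K, so ΔT = 40.64 K.
COP_Carnot = T_C/ΔT = 261.95/40.64 = 6.445.
η_II = COP_actual/COP_Carnot = 2.992/6.445 = 0.4643.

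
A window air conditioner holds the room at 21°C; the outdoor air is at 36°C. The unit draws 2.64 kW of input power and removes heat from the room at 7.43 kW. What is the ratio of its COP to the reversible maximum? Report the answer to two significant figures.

0.14

COP_actual = Q̇_C/Ẇ = 7.430/2.640 = 2.814.
In absolute terms T_C = 294.15 K and T_H = 309.15 K, so ΔT = 15.00 K.
COP_Carnot = T_C/ΔT = 294.15/15.00 = 19.61.
η_II = COP_actual/COP_Carnot = 2.814/19.61 = 0.1435.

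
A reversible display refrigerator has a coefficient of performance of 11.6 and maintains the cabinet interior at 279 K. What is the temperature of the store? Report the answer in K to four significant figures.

COP_R = T_C/(T_H − T_C) gives T_H − T_C = T_C/COP.
With T_C = 279.00 K, T_H = 279.00 × (1 + 1/11.6) = 303.05 K.

303.1 K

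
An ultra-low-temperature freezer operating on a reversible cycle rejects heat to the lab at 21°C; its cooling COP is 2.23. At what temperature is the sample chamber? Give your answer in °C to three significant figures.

-70.1 °C

For a Carnot refrigerator COP_R = T_C/(T_H − T_C), so T_C = COP·T_H/(1 + COP).
With T_H = 294.15 K, T_C = 2.23 × 294.15/3.230 = 203.08 K.
Converting, 203.08 K = -70.07°C.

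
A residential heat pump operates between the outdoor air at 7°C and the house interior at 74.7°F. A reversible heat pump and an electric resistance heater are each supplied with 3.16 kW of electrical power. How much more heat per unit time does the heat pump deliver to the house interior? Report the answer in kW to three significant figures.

In absolute terms T_C = 280.15 K and T_H = 296.87 K, so ΔT = 16.72 K.
COP_Carnot = T_H/ΔT = 296.87/16.72 = 17.75.
The heat pump delivers Q̇_H = COP × Ẇ = 56.10 kW; the resistance heater delivers Ẇ = 3.160 kW.
Extra = (COP − 1)·Ẇ = 52.94 kW.

52.9 kW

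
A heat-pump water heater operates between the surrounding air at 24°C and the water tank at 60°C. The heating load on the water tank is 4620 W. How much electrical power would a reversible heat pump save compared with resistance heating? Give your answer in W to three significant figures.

4120 W

In absolute terms T_C = 297.15 K and T_H = 333.15 K, so ΔT = 36.00 K.
COP_Carnot = T_H/ΔT = 333.15/36.00 = 9.254.
Resistance heating needs Ẇ_res = Q̇_H = 4620 W; the reversible heat pump needs only Ẇ_hp = Q̇_H/COP = 499.2 W.
Saving = 4620 − 499.2 = 4121 W.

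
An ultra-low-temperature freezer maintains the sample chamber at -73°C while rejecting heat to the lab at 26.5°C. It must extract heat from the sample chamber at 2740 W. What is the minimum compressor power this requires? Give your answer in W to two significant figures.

1400 W

In absolute terms T_C = 200.15 K and T_H = 299.65 K, so ΔT = 99.50 K.
COP_Carnot = T_C/ΔT = 200.15/99.50 = 2.012.
Ẇ_min = Q̇/COP_Carnot = 2740/2.012 = 1362 W.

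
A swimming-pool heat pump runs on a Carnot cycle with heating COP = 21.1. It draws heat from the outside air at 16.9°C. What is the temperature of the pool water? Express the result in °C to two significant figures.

COP_HP = T_H/(T_H − T_C) rearranges to T_H = COP·T_C/(COP − 1).
With T_C = 290.05 K, T_H = 21.1 × 290.05/20.10 = 304.48 K.
Converting, 304.48 K = 31.33°C.

31 °C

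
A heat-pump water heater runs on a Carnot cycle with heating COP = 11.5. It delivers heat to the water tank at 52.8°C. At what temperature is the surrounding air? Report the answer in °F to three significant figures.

COP_HP = T_H/(T_H − T_C) gives T_H − T_C = T_H/COP.
With T_H = 325.95 K, T_C = 325.95 × (1 − 1/11.5) = 297.61 K.
Converting, 297.61 K = 76.02°F.

76.0 °F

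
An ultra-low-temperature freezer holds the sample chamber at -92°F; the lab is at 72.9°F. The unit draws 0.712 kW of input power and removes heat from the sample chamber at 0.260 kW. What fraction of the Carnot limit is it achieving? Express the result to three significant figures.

COP_actual = Q̇_C/Ẇ = 0.2600/0.7120 = 0.3652.
In absolute terms T_C = 204.26 K and T_H = 295.87 K, so ΔT = 91.61 K.
COP_Carnot = T_C/ΔT = 204.26/91.61 = 2.230.
η_II = COP_actual/COP_Carnot = 0.3652/2.230 = 0.1638.

0.164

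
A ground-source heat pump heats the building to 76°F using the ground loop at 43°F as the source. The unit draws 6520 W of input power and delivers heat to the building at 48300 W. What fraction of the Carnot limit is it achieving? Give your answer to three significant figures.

COP_actual = Q̇_H/Ẇ = 48300/6520 = 7.408.
In absolute terms T_C = 279.26 K and T_H = 297.59 K, so ΔT = 18.33 K.
COP_Carnot = T_H/ΔT = 297.59/18.33 = 16.23.
η_II = COP_actual/COP_Carnot = 7.408/16.23 = 0.4564.

0.456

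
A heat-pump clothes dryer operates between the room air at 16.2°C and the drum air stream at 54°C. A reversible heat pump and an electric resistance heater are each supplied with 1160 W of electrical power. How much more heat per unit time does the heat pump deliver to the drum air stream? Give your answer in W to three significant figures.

8880 W

In absolute terms T_C = 289.35 K and T_H = 327.15 K, so ΔT = 37.80 K.
COP_Carnot = T_H/ΔT = 327.15/37.80 = 8.655.
The heat pump delivers Q̇_H = COP × Ẇ = 10040 W; the resistance heater delivers Ẇ = 1160 W.
Extra = (COP − 1)·Ẇ = 8880 W.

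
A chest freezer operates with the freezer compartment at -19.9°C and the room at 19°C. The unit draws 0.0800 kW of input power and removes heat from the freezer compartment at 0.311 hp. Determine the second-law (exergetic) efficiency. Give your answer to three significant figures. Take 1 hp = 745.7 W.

Converting, Q̇_C = 0.3110 hp = 0.2319 kW, so COP_actual = Q̇_C/Ẇ = 0.2319/0.08000 = 2.899.
In absolute terms T_C = 253.25 K and T_H = 292.15 K, so ΔT = 38.90 K.
COP_Carnot = T_C/ΔT = 253.25/38.90 = 6.510.
η_II = COP_actual/COP_Carnot = 2.899/6.510 = 0.4453.

0.445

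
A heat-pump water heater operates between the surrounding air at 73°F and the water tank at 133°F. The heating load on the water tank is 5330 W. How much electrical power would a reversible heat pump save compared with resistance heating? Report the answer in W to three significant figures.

4790 W

In absolute terms T_C = 295.93 K and T_H = 329.26 K, so ΔT = 33.33 K.
COP_Carnot = T_H/ΔT = 329.26/33.33 = 9.878.
Resistance heating needs Ẇ_res = Q̇_H = 5330 W; the reversible heat pump needs only Ẇ_hp = Q̇_H/COP = 539.6 W.
Saving = 5330 − 539.6 = 4790 W.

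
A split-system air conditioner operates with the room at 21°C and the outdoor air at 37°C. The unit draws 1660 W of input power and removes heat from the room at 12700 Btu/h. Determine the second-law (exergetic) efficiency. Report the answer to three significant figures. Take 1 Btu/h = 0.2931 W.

0.122

Converting, Q̇_C = 12700 Btu/h = 3722 W, so COP_actual = Q̇_C/Ẇ = 3722/1660 = 2.242.
In absolute terms T_C = 294.15 K and T_H = 310.15 K, so ΔT = 16.00 K.
COP_Carnot = T_C/ΔT = 294.15/16.00 = 18.38.
η_II = COP_actual/COP_Carnot = 2.242/18.38 = 0.1220.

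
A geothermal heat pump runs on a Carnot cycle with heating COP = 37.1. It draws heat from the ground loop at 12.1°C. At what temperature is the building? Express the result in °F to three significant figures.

68.0 °F

COP_HP = T_H/(T_H − T_C) rearranges to T_H = COP·T_C/(COP − 1).
With T_C = 285.25 K, T_H = 37.1 × 285.25/36.10 = 293.15 K.
Converting, 293.15 K = 68.00°F.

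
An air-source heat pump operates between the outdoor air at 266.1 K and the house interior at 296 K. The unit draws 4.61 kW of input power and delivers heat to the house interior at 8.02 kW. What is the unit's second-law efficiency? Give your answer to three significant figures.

0.176

COP_actual = Q̇_H/Ẇ = 8.020/4.610 = 1.740.
The reservoir spacing is ΔT = 296 − 266.1 = 29.90 K.
COP_Carnot = T_H/ΔT = 296.00/29.90 = 9.900.
η_II = COP_actual/COP_Carnot = 1.740/9.900 = 0.1757.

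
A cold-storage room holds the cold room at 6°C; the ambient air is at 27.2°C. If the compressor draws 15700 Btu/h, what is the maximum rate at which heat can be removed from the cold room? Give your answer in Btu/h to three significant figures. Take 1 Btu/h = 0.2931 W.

In absolute terms T_C = 279.15 K and T_H = 300.35 K, so ΔT = 21.20 K.
COP_Carnot = T_C/ΔT = 279.15/21.20 = 13.17.
Q̇_max = COP_Carnot × Ẇ = 13.17 × 15700 Btu/h = 206700 Btu/h.

207000 Btu/h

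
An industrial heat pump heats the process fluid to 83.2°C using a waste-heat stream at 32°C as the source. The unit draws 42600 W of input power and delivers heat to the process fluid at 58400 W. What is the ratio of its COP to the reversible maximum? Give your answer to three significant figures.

COP_actual = Q̇_H/Ẇ = 58400/42600 = 1.371.
In absolute terms T_C = 305.15 K and T_H = 356.35 K, so ΔT = 51.20 K.
COP_Carnot = T_H/ΔT = 356.35/51.20 = 6.960.
η_II = COP_actual/COP_Carnot = 1.371/6.960 = 0.1970.

0.197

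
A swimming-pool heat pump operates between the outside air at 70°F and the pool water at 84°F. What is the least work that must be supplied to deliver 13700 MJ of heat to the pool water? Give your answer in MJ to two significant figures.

In absolute terms T_C = 294.26 K and T_H = 302.04 K, so ΔT = 7.778 K.
The reversible limit is COP_HP = T_H/ΔT = 38.83, so W_min = Q_H/COP = Q_H·ΔT/T_H.
W_min = 13700 × 7.778/302.04 = 352.8 MJ.

350 MJ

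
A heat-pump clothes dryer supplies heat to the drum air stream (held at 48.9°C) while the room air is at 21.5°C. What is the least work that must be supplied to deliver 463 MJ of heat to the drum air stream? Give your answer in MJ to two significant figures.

In absolute terms T_C = 294.65 K and T_H = 322.05 K, so ΔT = 27.40 K.
The reversible limit is COP_HP = T_H/ΔT = 11.75, so W_min = Q_H/COP = Q_H·ΔT/T_H.
W_min = 463.0 × 27.40/322.05 = 39.39 MJ.

39 MJ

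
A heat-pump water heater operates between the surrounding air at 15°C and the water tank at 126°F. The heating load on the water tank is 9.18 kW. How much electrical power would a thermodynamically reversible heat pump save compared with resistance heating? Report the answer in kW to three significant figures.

8.13 kW

In absolute terms T_C = 288.15 K and T_H = 325.37 K, so ΔT = 37.22 K.
COP_Carnot = T_H/ΔT = 325.37/37.22 = 8.741.
Resistance heating needs Ẇ_res = Q̇_H = 9.180 kW; the reversible heat pump needs only Ẇ_hp = Q̇_H/COP = 1.050 kW.
Saving = 9.180 − 1.050 = 8.130 kW.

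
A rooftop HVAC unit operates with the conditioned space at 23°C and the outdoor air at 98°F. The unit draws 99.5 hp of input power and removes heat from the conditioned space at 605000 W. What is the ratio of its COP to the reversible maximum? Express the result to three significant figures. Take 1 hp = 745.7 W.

Converting, Q̇_C = 605000 W = 811.3 hp, so COP_actual = Q̇_C/Ẇ = 811.3/99.50 = 8.154.
In absolute terms T_C = 296.15 K and T_H = 309.82 K, so ΔT = 13.67 K.
COP_Carnot = T_C/ΔT = 296.15/13.67 = 21.67.
η_II = COP_actual/COP_Carnot = 8.154/21.67 = 0.3763.

0.376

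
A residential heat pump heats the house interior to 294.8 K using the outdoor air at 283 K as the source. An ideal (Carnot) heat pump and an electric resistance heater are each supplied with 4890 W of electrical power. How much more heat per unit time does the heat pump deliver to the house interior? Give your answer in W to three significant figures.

The reservoir spacing is ΔT = 294.8 − 283 = 11.80 K.
COP_Carnot = T_H/ΔT = 294.80/11.80 = 24.98.
The heat pump delivers Q̇_H = COP × Ẇ = 122200 W; the resistance heater delivers Ẇ = 4890 W.
Extra = (COP − 1)·Ẇ = 117300 W.

117000 W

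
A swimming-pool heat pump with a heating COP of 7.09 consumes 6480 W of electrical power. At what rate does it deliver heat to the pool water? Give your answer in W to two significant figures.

46000 W

Q̇_H = COP_HP × Ẇ = 7.09 × 6480 = 45940 W.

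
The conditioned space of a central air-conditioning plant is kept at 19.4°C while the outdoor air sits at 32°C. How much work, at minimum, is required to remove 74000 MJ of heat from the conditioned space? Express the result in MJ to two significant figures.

3200 MJ

In absolute terms T_C = 292.55 K and T_H = 305.15 K, so ΔT = 12.60 K.
The reversible limit is COP_R = T_C/ΔT = 23.22, so W_min = Q_C/COP = Q_C·ΔT/T_C.
W_min = 74000 × 12.60/292.55 = 3187 MJ.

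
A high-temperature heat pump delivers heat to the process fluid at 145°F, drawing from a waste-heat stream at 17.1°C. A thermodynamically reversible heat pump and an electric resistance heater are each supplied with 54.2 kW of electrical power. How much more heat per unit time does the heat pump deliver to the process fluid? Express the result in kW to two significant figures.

In absolute terms T_C = 290.25 K and T_H = 335.93 K, so ΔT = 45.68 K.
COP_Carnot = T_H/ΔT = 335.93/45.68 = 7.354.
The heat pump delivers Q̇_H = COP × Ẇ = 398.6 kW; the resistance heater delivers Ẇ = 54.20 kW.
Extra = (COP − 1)·Ẇ = 344.4 kW.

340 kW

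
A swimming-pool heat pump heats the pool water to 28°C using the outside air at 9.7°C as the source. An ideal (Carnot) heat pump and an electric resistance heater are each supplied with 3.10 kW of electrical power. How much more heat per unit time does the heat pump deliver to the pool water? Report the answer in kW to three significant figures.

In absolute terms T_C = 282.85 K and T_H = 301.15 K, so ΔT = 18.30 K.
COP_Carnot = T_H/ΔT = 301.15/18.30 = 16.46.
The heat pump delivers Q̇_H = COP × Ẇ = 51.01 kW; the resistance heater delivers Ẇ = 3.100 kW.
Extra = (COP − 1)·Ẇ = 47.91 kW.

47.9 kW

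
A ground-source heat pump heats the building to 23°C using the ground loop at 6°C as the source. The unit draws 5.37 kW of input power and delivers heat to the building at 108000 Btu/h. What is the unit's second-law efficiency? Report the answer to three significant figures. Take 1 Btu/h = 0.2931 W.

0.338

Converting, Q̇_H = 108000 Btu/h = 31.65 kW, so COP_actual = Q̇_H/Ẇ = 31.65/5.370 = 5.895.
In absolute terms T_C = 279.15 K and T_H = 296.15 K, so ΔT = 17.00 K.
COP_Carnot = T_H/ΔT = 296.15/17.00 = 17.42.
η_II = COP_actual/COP_Carnot = 5.895/17.42 = 0.3384.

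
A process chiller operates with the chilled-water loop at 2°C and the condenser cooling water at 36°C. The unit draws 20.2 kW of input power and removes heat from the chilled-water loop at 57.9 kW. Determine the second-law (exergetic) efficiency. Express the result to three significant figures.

0.354

COP_actual = Q̇_C/Ẇ = 57.90/20.20 = 2.866.
In absolute terms T_C = 275.15 K and T_H = 309.15 K, so ΔT = 34.00 K.
COP_Carnot = T_C/ΔT = 275.15/34.00 = 8.093.
η_II = COP_actual/COP_Carnot = 2.866/8.093 = 0.3542.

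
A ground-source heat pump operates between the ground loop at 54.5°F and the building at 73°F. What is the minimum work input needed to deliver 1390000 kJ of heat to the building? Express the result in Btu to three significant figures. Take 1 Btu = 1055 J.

45800 Btu

In absolute terms T_C = 285.65 K and T_H = 295.93 K, so ΔT = 10.28 K.
The reversible limit is COP_HP = T_H/ΔT = 28.79, so W_min = Q_H/COP = Q_H·ΔT/T_H.
W_min = 1390000 × 10.28/295.93 = 48280 kJ = 45760 Btu.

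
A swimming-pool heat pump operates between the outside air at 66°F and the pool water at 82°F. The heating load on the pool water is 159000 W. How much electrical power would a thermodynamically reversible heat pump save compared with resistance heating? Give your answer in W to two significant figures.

In absolute terms T_C = 292.04 K and T_H = 300.93 K, so ΔT = 8.889 K.
COP_Carnot = T_H/ΔT = 300.93/8.889 = 33.85.
Resistance heating needs Ẇ_res = Q̇_H = 159000 W; the reversible heat pump needs only Ẇ_hp = Q̇_H/COP = 4697 W.
Saving = 159000 − 4697 = 154300 W.

150000 W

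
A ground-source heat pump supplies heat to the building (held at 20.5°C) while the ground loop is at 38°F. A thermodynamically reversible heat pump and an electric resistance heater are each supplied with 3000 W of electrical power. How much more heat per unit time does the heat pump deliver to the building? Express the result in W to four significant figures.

In absolute terms T_C = 276.48 K and T_H = 293.65 K, so ΔT = 17.17 K.
COP_Carnot = T_H/ΔT = 293.65/17.17 = 17.11.
The heat pump delivers Q̇_H = COP × Ẇ = 51320 W; the resistance heater delivers Ẇ = 3000 W.
Extra = (COP − 1)·Ẇ = 48320 W.

48320 W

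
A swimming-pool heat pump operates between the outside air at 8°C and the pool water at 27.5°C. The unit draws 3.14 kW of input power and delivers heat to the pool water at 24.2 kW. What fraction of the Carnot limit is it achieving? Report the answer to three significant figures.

0.500

COP_actual = Q̇_H/Ẇ = 24.20/3.140 = 7.707.
In absolute terms T_C = 281.15 K and T_H = 300.65 K, so ΔT = 19.50 K.
COP_Carnot = T_H/ΔT = 300.65/19.50 = 15.42.
η_II = COP_actual/COP_Carnot = 7.707/15.42 = 0.4999.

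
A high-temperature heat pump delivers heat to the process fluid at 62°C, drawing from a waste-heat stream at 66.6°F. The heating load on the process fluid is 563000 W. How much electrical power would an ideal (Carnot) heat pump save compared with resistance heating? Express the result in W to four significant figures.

In absolute terms T_C = 292.37 K and T_H = 335.15 K, so ΔT = 42.78 K.
COP_Carnot = T_H/ΔT = 335.15/42.78 = 7.835.
Resistance heating needs Ẇ_res = Q̇_H = 563000 W; the reversible heat pump needs only Ẇ_hp = Q̇_H/COP = 71860 W.
Saving = 563000 − 71860 = 491100 W.

491100 W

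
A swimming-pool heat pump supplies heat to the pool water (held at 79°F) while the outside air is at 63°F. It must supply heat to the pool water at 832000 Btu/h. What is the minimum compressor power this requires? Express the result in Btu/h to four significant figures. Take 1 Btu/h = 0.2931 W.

In absolute terms T_C = 290.37 K and T_H = 299.26 K, so ΔT = 8.889 K.
COP_Carnot = T_H/ΔT = 299.26/8.889 = 33.67.
Ẇ_min = Q̇/COP_Carnot = 832000/33.67 = 24710 Btu/h.

24710 Btu/h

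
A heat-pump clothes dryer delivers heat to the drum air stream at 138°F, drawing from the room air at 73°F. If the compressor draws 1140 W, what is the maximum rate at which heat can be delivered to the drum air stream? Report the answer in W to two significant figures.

10000 W

In absolute terms T_C = 295.93 K and T_H = 332.04 K, so ΔT = 36.11 K.
COP_Carnot = T_H/ΔT = 332.04/36.11 = 9.195.
Q̇_max = COP_Carnot × Ẇ = 9.195 × 1140 W = 10480 W.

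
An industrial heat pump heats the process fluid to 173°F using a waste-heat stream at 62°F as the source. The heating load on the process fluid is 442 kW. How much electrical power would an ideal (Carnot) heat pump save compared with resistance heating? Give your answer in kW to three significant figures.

In absolute terms T_C = 289.82 K and T_H = 351.48 K, so ΔT = 61.67 K.
COP_Carnot = T_H/ΔT = 351.48/61.67 = 5.700.
Resistance heating needs Ẇ_res = Q̇_H = 442.0 kW; the reversible heat pump needs only Ẇ_hp = Q̇_H/COP = 77.55 kW.
Saving = 442.0 − 77.55 = 364.5 kW.

364 kW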